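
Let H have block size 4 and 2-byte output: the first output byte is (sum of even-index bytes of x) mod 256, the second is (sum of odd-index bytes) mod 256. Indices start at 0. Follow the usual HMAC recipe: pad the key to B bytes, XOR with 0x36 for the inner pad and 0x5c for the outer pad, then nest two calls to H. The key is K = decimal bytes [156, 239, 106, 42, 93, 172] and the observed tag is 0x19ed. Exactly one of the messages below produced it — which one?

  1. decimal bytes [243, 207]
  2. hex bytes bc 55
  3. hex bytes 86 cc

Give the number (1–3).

1

Key decimal bytes [156, 239, 106, 42, 93, 172] = 9c ef 6a 2a 5d ac is 6 bytes > B = 4, so hash it first: H(key) = 63 c5, then zero-pad to 4 bytes: K' = 63 c5 00 00.
K' ⊕ ipad = 55 f3 36 36; K' ⊕ opad = 3f 99 5c 5c.
m1: inner = H(55 f3 36 36 f3 cf) = 7e f8; tag = H(3f 99 5c 5c 7e f8) = 19ed ← matches
m2: inner = H(55 f3 36 36 bc 55) = 47 7e; tag = H(3f 99 5c 5c 47 7e) = e273
m3: inner = H(55 f3 36 36 86 cc) = 11 f5; tag = H(3f 99 5c 5c 11 f5) = acea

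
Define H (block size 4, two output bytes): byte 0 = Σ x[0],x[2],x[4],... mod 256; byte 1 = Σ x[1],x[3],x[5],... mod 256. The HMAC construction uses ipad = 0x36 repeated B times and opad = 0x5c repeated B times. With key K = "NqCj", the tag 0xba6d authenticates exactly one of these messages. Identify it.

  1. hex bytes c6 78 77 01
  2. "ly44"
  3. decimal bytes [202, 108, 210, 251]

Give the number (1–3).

Key "NqCj" = 4e 71 43 6a is exactly B = 4 bytes: K' = 4e 71 43 6a.
K' ⊕ ipad = 78 47 75 5c; K' ⊕ opad = 12 2d 1f 36.
m1: inner = H(78 47 75 5c c6 78 77 01) = 2a 1c; tag = H(12 2d 1f 36 2a 1c) = 5b7f
m2: inner = H(78 47 75 5c 6c 79 34 34) = 8d 50; tag = H(12 2d 1f 36 8d 50) = beb3
m3: inner = H(78 47 75 5c ca 6c d2 fb) = 89 0a; tag = H(12 2d 1f 36 89 0a) = ba6d ← matches

3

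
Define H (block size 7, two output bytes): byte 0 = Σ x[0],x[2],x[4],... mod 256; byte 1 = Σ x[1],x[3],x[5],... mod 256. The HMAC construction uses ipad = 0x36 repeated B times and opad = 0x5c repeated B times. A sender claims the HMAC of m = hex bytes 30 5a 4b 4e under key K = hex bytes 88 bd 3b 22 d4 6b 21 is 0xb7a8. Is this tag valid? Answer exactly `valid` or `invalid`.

invalid

Key hex bytes 88 bd 3b 22 d4 6b 21 is exactly B = 7 bytes: K' = 88 bd 3b 22 d4 6b 21.
K' ⊕ ipad = be 8b 0d 14 e2 5d 17; K' ⊕ opad = d4 e1 67 7e 88 37 7d.
Inner hash: even-index sum = 620 mod 256 = 108; odd-index sum = 375 mod 256 = 119 → 6c 77.
Outer hash (recomputed tag): even-index sum = 695 mod 256 = 183; odd-index sum = 514 mod 256 = 2 → b7 02.
Recomputed tag = b702; claimed = b7a8 → mismatch.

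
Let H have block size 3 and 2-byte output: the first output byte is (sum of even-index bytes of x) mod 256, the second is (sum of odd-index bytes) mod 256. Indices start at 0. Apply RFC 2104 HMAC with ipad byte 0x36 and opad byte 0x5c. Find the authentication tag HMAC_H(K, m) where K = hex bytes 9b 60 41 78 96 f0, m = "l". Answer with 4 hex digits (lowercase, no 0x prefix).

Key hex bytes 9b 60 41 78 96 f0 is 6 bytes > B = 3, so hash it first: H(key) = 72 c8, then zero-pad to 3 bytes: K' = 72 c8 00.
K' ⊕ ipad = 44 fe 36.  K' ⊕ opad = 2e 94 5c.
Inner input = (K'⊕ipad) ∥ m = 44 fe 36 ∥ 6c.
Inner hash: even-index sum = 122 mod 256 = 122; odd-index sum = 362 mod 256 = 106 → 7a 6a.
Outer input = (K'⊕opad) ∥ inner = 2e 94 5c ∥ 7a 6a.
Outer hash (tag): even-index sum = 244 mod 256 = 244; odd-index sum = 270 mod 256 = 14 → f4 0e.

f40e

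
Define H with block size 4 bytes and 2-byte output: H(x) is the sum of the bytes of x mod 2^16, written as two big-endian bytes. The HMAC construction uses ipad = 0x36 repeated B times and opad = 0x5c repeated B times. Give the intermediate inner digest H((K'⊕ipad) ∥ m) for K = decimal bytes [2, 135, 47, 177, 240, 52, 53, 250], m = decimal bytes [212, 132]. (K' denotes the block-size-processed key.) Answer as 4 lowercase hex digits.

0283

Key decimal bytes [2, 135, 47, 177, 240, 52, 53, 250] = 02 87 2f b1 f0 34 35 fa is 8 bytes > B = 4, so hash it first: H(key) = 03 bc, then zero-pad to 4 bytes: K' = 03 bc 00 00.
K' ⊕ ipad = 35 8a 36 36.
Inner input = 35 8a 36 36 ∥ d4 84.
Inner hash: sum = 53+138+54+54+212+132 = 643 → 02 83.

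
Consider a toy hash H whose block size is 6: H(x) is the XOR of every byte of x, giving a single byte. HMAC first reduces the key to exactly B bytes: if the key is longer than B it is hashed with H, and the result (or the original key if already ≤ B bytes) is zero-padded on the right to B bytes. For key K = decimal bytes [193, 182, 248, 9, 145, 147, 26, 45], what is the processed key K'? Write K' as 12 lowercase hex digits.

b30000000000

|K| = 8 > B = 6, so first hash the key.
H(K): XOR c1⊕b6⊕f8⊕09⊕91⊕93⊕1a⊕2d = b3.
Zero-pad H(K) = b3 to 6 bytes: K' = b3 00 00 00 00 00.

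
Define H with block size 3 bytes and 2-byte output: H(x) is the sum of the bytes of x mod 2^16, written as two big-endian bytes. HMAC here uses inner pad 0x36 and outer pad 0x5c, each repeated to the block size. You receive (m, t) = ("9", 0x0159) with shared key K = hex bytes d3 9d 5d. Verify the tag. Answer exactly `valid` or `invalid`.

Key hex bytes d3 9d 5d is exactly B = 3 bytes: K' = d3 9d 5d.
K' ⊕ ipad = e5 ab 6b; K' ⊕ opad = 8f c1 01.
Inner hash: sum = 229+171+107+57 = 564 → 02 34.
Outer hash (recomputed tag): sum = 143+193+1+2+52 = 391 → 01 87.
Recomputed tag = 0187; claimed = 0159 → mismatch.

invalid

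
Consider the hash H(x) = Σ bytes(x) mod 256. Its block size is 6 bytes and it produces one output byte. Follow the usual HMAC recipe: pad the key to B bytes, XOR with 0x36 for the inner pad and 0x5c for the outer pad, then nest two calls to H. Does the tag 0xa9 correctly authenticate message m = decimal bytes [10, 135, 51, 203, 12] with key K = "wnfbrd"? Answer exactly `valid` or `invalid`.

valid

Key "wnfbrd" = 77 6e 66 62 72 64 is exactly B = 6 bytes: K' = 77 6e 66 62 72 64.
K' ⊕ ipad = 41 58 50 54 44 52; K' ⊕ opad = 2b 32 3a 3e 2e 38.
Inner hash: sum = 65+88+80+84+68+82+10+135+51+203+12 = 878; mod 256 = 110 → 6e.
Outer hash (recomputed tag): sum = 43+50+58+62+46+56+110 = 425; mod 256 = 169 → a9.
Recomputed tag = a9; claimed = a9 → match.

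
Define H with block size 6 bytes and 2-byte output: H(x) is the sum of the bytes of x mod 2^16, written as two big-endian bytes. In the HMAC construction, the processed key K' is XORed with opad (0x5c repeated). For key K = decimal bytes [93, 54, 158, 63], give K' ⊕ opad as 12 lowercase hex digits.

Key decimal bytes [93, 54, 158, 63] = 5d 36 9e 3f is 4 bytes ≤ B = 6; zero-pad to 6 bytes: K' = 5d 36 9e 3f 00 00.
XOR each byte with 0x5c: 5d⊕5c=01, 36⊕5c=6a, 9e⊕5c=c2, 3f⊕5c=63, 00⊕5c=5c, 00⊕5c=5c.

016ac2635c5c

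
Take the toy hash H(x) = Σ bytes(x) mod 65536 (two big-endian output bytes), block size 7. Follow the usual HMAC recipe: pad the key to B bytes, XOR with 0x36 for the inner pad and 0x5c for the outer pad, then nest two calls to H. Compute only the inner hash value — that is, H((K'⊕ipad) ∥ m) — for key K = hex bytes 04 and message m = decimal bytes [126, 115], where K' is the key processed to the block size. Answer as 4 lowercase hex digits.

Key hex bytes 04 is 1 byte ≤ B = 7; zero-pad to 7 bytes: K' = 04 00 00 00 00 00 00.
K' ⊕ ipad = 32 36 36 36 36 36 36.
Inner input = 32 36 36 36 36 36 36 ∥ 7e 73.
Inner hash: sum = 50+54+54+54+54+54+54+126+115 = 615 → 02 67.

0267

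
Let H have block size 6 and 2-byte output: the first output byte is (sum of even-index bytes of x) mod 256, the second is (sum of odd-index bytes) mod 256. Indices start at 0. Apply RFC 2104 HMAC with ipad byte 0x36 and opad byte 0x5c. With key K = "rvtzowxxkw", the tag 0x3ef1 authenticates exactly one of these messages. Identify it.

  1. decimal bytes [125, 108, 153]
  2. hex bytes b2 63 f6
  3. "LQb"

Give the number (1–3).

Key "rvtzowxxkw" = 72 76 74 7a 6f 77 78 78 6b 77 is 10 bytes > B = 6, so hash it first: H(key) = 38 56, then zero-pad to 6 bytes: K' = 38 56 00 00 00 00.
K' ⊕ ipad = 0e 60 36 36 36 36; K' ⊕ opad = 64 0a 5c 5c 5c 5c.
m1: inner = H(0e 60 36 36 36 36 7d 6c 99) = 90 38; tag = H(64 0a 5c 5c 5c 5c 90 38) = acfa
m2: inner = H(0e 60 36 36 36 36 b2 63 f6) = 22 2f; tag = H(64 0a 5c 5c 5c 5c 22 2f) = 3ef1 ← matches
m3: inner = H(0e 60 36 36 36 36 4c 51 62) = 28 1d; tag = H(64 0a 5c 5c 5c 5c 28 1d) = 44df

2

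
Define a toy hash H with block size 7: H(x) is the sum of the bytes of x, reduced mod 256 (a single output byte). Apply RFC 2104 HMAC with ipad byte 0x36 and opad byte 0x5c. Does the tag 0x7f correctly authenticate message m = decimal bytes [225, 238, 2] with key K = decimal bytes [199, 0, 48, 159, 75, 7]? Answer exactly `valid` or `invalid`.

valid

Key decimal bytes [199, 0, 48, 159, 75, 7] = c7 00 30 9f 4b 07 is 6 bytes ≤ B = 7; zero-pad to 7 bytes: K' = c7 00 30 9f 4b 07 00.
K' ⊕ ipad = f1 36 06 a9 7d 31 36; K' ⊕ opad = 9b 5c 6c c3 17 5b 5c.
Inner hash: sum = 241+54+6+169+125+49+54+225+238+2 = 1163; mod 256 = 139 → 8b.
Outer hash (recomputed tag): sum = 155+92+108+195+23+91+92+139 = 895; mod 256 = 127 → 7f.
Recomputed tag = 7f; claimed = 7f → match.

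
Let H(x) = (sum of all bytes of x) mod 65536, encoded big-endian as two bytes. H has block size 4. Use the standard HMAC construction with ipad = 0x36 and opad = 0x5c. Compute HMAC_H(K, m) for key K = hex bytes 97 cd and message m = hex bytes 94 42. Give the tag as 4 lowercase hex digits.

02f4

Key hex bytes 97 cd is 2 bytes ≤ B = 4; zero-pad to 4 bytes: K' = 97 cd 00 00.
K' ⊕ ipad = a1 fb 36 36.  K' ⊕ opad = cb 91 5c 5c.
Inner input = (K'⊕ipad) ∥ m = a1 fb 36 36 ∥ 94 42.
Inner hash: sum = 161+251+54+54+148+66 = 734 → 02 de.
Outer input = (K'⊕opad) ∥ inner = cb 91 5c 5c ∥ 02 de.
Outer hash (tag): sum = 203+145+92+92+2+222 = 756 → 02 f4.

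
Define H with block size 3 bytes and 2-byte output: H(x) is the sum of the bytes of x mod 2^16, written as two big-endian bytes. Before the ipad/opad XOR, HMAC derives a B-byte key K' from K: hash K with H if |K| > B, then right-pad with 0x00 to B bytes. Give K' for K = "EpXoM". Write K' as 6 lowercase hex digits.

|K| = 5 > B = 3, so first hash the key.
H(K): sum = 69+112+88+111+77 = 457 → 01 c9.
Zero-pad H(K) = 01 c9 to 3 bytes: K' = 01 c9 00.

01c900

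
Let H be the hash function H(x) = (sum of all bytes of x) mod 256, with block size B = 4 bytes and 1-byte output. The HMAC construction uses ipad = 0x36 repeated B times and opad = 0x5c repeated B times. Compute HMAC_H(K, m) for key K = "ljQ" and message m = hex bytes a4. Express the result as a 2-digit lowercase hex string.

c6

Key "ljQ" = 6c 6a 51 is 3 bytes ≤ B = 4; zero-pad to 4 bytes: K' = 6c 6a 51 00.
K' ⊕ ipad = 5a 5c 67 36.  K' ⊕ opad = 30 36 0d 5c.
Inner input = (K'⊕ipad) ∥ m = 5a 5c 67 36 ∥ a4.
Inner hash: sum = 90+92+103+54+164 = 503; mod 256 = 247 → f7.
Outer input = (K'⊕opad) ∥ inner = 30 36 0d 5c ∥ f7.
Outer hash (tag): sum = 48+54+13+92+247 = 454; mod 256 = 198 → c6.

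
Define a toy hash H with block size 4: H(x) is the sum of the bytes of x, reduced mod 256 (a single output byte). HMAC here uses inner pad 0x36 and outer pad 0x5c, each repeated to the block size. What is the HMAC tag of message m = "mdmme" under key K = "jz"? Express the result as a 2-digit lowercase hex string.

Key "jz" = 6a 7a is 2 bytes ≤ B = 4; zero-pad to 4 bytes: K' = 6a 7a 00 00.
K' ⊕ ipad = 5c 4c 36 36.  K' ⊕ opad = 36 26 5c 5c.
Inner input = (K'⊕ipad) ∥ m = 5c 4c 36 36 ∥ 6d 64 6d 6d 65.
Inner hash: sum = 92+76+54+54+109+100+109+109+101 = 804; mod 256 = 36 → 24.
Outer input = (K'⊕opad) ∥ inner = 36 26 5c 5c ∥ 24.
Outer hash (tag): sum = 54+38+92+92+36 = 312; mod 256 = 56 → 38.

38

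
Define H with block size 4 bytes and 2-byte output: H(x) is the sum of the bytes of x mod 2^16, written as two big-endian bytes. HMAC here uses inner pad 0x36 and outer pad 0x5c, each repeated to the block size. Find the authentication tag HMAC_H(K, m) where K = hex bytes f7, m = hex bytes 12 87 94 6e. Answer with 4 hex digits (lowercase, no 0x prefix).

02bf

Key hex bytes f7 is 1 byte ≤ B = 4; zero-pad to 4 bytes: K' = f7 00 00 00.
K' ⊕ ipad = c1 36 36 36.  K' ⊕ opad = ab 5c 5c 5c.
Inner input = (K'⊕ipad) ∥ m = c1 36 36 36 ∥ 12 87 94 6e.
Inner hash: sum = 193+54+54+54+18+135+148+110 = 766 → 02 fe.
Outer input = (K'⊕opad) ∥ inner = ab 5c 5c 5c ∥ 02 fe.
Outer hash (tag): sum = 171+92+92+92+2+254 = 703 → 02 bf.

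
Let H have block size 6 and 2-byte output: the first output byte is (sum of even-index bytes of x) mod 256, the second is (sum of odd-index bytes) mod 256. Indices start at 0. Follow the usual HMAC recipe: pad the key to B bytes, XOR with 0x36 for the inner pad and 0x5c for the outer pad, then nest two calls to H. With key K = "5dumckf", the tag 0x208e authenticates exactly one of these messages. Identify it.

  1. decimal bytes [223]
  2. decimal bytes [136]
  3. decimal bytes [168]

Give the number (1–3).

Key "5dumckf" = 35 64 75 6d 63 6b 66 is 7 bytes > B = 6, so hash it first: H(key) = 73 3c, then zero-pad to 6 bytes: K' = 73 3c 00 00 00 00.
K' ⊕ ipad = 45 0a 36 36 36 36; K' ⊕ opad = 2f 60 5c 5c 5c 5c.
m1: inner = H(45 0a 36 36 36 36 df) = 90 76; tag = H(2f 60 5c 5c 5c 5c 90 76) = 778e
m2: inner = H(45 0a 36 36 36 36 88) = 39 76; tag = H(2f 60 5c 5c 5c 5c 39 76) = 208e ← matches
m3: inner = H(45 0a 36 36 36 36 a8) = 59 76; tag = H(2f 60 5c 5c 5c 5c 59 76) = 408e

2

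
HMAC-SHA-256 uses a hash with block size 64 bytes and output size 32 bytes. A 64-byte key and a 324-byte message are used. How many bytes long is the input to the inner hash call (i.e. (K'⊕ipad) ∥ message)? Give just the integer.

388

Key is 64 ≤ 64 bytes, zero-padded: |K'| = 64.
Inner input = (K'⊕ipad) ∥ m → 64 + 324 = 388 bytes.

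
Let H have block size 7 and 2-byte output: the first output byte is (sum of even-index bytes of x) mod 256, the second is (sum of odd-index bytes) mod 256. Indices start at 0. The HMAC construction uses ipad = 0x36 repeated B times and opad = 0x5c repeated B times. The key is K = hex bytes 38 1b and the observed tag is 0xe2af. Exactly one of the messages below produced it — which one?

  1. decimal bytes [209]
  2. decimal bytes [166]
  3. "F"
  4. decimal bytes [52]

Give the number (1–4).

1

Key hex bytes 38 1b is 2 bytes ≤ B = 7; zero-pad to 7 bytes: K' = 38 1b 00 00 00 00 00.
K' ⊕ ipad = 0e 2d 36 36 36 36 36; K' ⊕ opad = 64 47 5c 5c 5c 5c 5c.
m1: inner = H(0e 2d 36 36 36 36 36 d1) = b0 6a; tag = H(64 47 5c 5c 5c 5c 5c b0 6a) = e2af ← matches
m2: inner = H(0e 2d 36 36 36 36 36 a6) = b0 3f; tag = H(64 47 5c 5c 5c 5c 5c b0 3f) = b7af
m3: inner = H(0e 2d 36 36 36 36 36 46) = b0 df; tag = H(64 47 5c 5c 5c 5c 5c b0 df) = 57af
m4: inner = H(0e 2d 36 36 36 36 36 34) = b0 cd; tag = H(64 47 5c 5c 5c 5c 5c b0 cd) = 45af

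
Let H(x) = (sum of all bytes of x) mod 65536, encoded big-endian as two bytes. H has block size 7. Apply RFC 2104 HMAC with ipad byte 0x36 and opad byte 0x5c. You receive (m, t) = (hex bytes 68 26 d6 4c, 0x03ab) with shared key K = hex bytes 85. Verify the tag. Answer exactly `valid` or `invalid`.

Key hex bytes 85 is 1 byte ≤ B = 7; zero-pad to 7 bytes: K' = 85 00 00 00 00 00 00.
K' ⊕ ipad = b3 36 36 36 36 36 36; K' ⊕ opad = d9 5c 5c 5c 5c 5c 5c.
Inner hash: sum = 179+54+54+54+54+54+54+104+38+214+76 = 935 → 03 a7.
Outer hash (recomputed tag): sum = 217+92+92+92+92+92+92+3+167 = 939 → 03 ab.
Recomputed tag = 03ab; claimed = 03ab → match.

valid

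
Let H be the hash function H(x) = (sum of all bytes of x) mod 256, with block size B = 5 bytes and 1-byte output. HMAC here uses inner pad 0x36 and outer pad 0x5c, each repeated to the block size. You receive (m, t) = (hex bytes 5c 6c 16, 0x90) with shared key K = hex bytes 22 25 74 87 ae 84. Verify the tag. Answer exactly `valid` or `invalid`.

Key hex bytes 22 25 74 87 ae 84 is 6 bytes > B = 5, so hash it first: H(key) = 74, then zero-pad to 5 bytes: K' = 74 00 00 00 00.
K' ⊕ ipad = 42 36 36 36 36; K' ⊕ opad = 28 5c 5c 5c 5c.
Inner hash: sum = 66+54+54+54+54+92+108+22 = 504; mod 256 = 248 → f8.
Outer hash (recomputed tag): sum = 40+92+92+92+92+248 = 656; mod 256 = 144 → 90.
Recomputed tag = 90; claimed = 90 → match.

valid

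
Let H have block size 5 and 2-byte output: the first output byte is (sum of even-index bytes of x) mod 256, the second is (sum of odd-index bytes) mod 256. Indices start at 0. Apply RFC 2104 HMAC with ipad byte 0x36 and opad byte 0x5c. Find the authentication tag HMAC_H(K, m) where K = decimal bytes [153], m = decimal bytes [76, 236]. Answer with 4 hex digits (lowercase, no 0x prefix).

Key decimal bytes [153] = 99 is 1 byte ≤ B = 5; zero-pad to 5 bytes: K' = 99 00 00 00 00.
K' ⊕ ipad = af 36 36 36 36.  K' ⊕ opad = c5 5c 5c 5c 5c.
Inner input = (K'⊕ipad) ∥ m = af 36 36 36 36 ∥ 4c ec.
Inner hash: even-index sum = 519 mod 256 = 7; odd-index sum = 184 mod 256 = 184 → 07 b8.
Outer input = (K'⊕opad) ∥ inner = c5 5c 5c 5c 5c ∥ 07 b8.
Outer hash (tag): even-index sum = 565 mod 256 = 53; odd-index sum = 191 mod 256 = 191 → 35 bf.

35bf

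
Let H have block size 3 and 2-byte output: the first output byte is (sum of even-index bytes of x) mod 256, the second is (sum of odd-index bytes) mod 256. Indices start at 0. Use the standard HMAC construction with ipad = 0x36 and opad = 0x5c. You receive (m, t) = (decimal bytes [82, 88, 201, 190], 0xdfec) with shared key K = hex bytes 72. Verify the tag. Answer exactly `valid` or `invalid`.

Key hex bytes 72 is 1 byte ≤ B = 3; zero-pad to 3 bytes: K' = 72 00 00.
K' ⊕ ipad = 44 36 36; K' ⊕ opad = 2e 5c 5c.
Inner hash: even-index sum = 400 mod 256 = 144; odd-index sum = 337 mod 256 = 81 → 90 51.
Outer hash (recomputed tag): even-index sum = 219 mod 256 = 219; odd-index sum = 236 mod 256 = 236 → db ec.
Recomputed tag = dbec; claimed = dfec → mismatch.

invalid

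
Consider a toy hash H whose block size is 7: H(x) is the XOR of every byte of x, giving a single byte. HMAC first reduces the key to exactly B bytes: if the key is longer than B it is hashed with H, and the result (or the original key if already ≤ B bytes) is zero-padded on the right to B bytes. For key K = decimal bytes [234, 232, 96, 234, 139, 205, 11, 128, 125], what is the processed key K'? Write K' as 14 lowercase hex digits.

38000000000000

|K| = 9 > B = 7, so first hash the key.
H(K): XOR ea⊕e8⊕60⊕ea⊕8b⊕cd⊕0b⊕80⊕7d = 38.
Zero-pad H(K) = 38 to 7 bytes: K' = 38 00 00 00 00 00 00.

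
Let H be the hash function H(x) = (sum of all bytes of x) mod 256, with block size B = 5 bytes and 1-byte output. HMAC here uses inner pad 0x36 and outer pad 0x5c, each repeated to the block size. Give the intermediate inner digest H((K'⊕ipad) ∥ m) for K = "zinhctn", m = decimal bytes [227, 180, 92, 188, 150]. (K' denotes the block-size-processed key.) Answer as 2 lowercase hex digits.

Key "zinhctn" = 7a 69 6e 68 63 74 6e is 7 bytes > B = 5, so hash it first: H(key) = fe, then zero-pad to 5 bytes: K' = fe 00 00 00 00.
K' ⊕ ipad = c8 36 36 36 36.
Inner input = c8 36 36 36 36 ∥ e3 b4 5c bc 96.
Inner hash: sum = 200+54+54+54+54+227+180+92+188+150 = 1253; mod 256 = 229 → e5.

e5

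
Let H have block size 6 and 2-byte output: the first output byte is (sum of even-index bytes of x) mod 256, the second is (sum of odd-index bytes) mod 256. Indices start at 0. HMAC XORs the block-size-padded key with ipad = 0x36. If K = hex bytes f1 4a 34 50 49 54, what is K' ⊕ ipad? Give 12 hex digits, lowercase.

c77c02667f62

Key hex bytes f1 4a 34 50 49 54 is exactly B = 6 bytes: K' = f1 4a 34 50 49 54.
XOR each byte with 0x36: f1⊕36=c7, 4a⊕36=7c, 34⊕36=02, 50⊕36=66, 49⊕36=7f, 54⊕36=62.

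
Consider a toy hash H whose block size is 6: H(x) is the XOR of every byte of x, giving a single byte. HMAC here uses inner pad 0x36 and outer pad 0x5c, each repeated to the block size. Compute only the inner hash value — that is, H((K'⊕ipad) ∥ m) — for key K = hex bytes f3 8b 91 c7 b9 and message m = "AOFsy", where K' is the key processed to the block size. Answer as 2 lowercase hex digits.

d5

Key hex bytes f3 8b 91 c7 b9 is 5 bytes ≤ B = 6; zero-pad to 6 bytes: K' = f3 8b 91 c7 b9 00.
K' ⊕ ipad = c5 bd a7 f1 8f 36.
Inner input = c5 bd a7 f1 8f 36 ∥ 41 4f 46 73 79.
Inner hash: XOR c5⊕bd⊕a7⊕f1⊕8f⊕36⊕41⊕4f⊕46⊕73⊕79 = d5.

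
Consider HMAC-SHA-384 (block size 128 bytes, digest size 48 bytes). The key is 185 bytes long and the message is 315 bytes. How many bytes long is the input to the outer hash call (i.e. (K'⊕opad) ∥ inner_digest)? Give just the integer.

176

Key is 185 > 128 bytes, so it is hashed to 48 bytes then zero-padded to 128: |K'| = 128.
Outer input = (K'⊕opad) ∥ H(inner) → 128 + 48 = 176 bytes.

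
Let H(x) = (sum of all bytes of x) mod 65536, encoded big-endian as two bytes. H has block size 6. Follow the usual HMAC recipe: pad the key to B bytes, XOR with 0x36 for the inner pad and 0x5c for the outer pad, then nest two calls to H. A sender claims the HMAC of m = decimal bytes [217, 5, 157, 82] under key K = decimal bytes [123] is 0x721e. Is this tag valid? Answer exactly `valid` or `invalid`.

invalid

Key decimal bytes [123] = 7b is 1 byte ≤ B = 6; zero-pad to 6 bytes: K' = 7b 00 00 00 00 00.
K' ⊕ ipad = 4d 36 36 36 36 36; K' ⊕ opad = 27 5c 5c 5c 5c 5c.
Inner hash: sum = 77+54+54+54+54+54+217+5+157+82 = 808 → 03 28.
Outer hash (recomputed tag): sum = 39+92+92+92+92+92+3+40 = 542 → 02 1e.
Recomputed tag = 021e; claimed = 721e → mismatch.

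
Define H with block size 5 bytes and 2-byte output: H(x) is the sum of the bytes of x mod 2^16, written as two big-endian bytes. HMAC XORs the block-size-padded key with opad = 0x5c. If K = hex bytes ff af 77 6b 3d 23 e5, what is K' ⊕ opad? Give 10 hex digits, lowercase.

Key hex bytes ff af 77 6b 3d 23 e5 is 7 bytes > B = 5, so hash it first: H(key) = 03 d5, then zero-pad to 5 bytes: K' = 03 d5 00 00 00.
XOR each byte with 0x5c: 03⊕5c=5f, d5⊕5c=89, 00⊕5c=5c, 00⊕5c=5c, 00⊕5c=5c.

5f895c5c5c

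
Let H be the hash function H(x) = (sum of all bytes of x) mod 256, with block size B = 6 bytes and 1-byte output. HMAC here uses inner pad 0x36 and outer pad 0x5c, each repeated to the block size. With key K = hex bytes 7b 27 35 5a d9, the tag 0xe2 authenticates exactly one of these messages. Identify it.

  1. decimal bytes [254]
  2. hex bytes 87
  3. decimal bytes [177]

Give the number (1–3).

1

Key hex bytes 7b 27 35 5a d9 is 5 bytes ≤ B = 6; zero-pad to 6 bytes: K' = 7b 27 35 5a d9 00.
K' ⊕ ipad = 4d 11 03 6c ef 36; K' ⊕ opad = 27 7b 69 06 85 5c.
m1: inner = H(4d 11 03 6c ef 36 fe) = f0; tag = H(27 7b 69 06 85 5c f0) = e2 ← matches
m2: inner = H(4d 11 03 6c ef 36 87) = 79; tag = H(27 7b 69 06 85 5c 79) = 6b
m3: inner = H(4d 11 03 6c ef 36 b1) = a3; tag = H(27 7b 69 06 85 5c a3) = 95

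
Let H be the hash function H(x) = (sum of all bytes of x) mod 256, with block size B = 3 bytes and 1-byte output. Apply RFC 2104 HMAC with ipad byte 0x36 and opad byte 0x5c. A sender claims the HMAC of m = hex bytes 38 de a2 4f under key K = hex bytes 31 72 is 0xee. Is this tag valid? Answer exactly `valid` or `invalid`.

invalid

Key hex bytes 31 72 is 2 bytes ≤ B = 3; zero-pad to 3 bytes: K' = 31 72 00.
K' ⊕ ipad = 07 44 36; K' ⊕ opad = 6d 2e 5c.
Inner hash: sum = 7+68+54+56+222+162+79 = 648; mod 256 = 136 → 88.
Outer hash (recomputed tag): sum = 109+46+92+136 = 383; mod 256 = 127 → 7f.
Recomputed tag = 7f; claimed = ee → mismatch.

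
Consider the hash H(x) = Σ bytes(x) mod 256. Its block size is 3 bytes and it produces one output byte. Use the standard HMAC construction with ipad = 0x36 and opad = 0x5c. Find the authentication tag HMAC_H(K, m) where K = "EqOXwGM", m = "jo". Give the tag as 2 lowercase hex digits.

Key "EqOXwGM" = 45 71 4f 58 77 47 4d is 7 bytes > B = 3, so hash it first: H(key) = 68, then zero-pad to 3 bytes: K' = 68 00 00.
K' ⊕ ipad = 5e 36 36.  K' ⊕ opad = 34 5c 5c.
Inner input = (K'⊕ipad) ∥ m = 5e 36 36 ∥ 6a 6f.
Inner hash: sum = 94+54+54+106+111 = 419; mod 256 = 163 → a3.
Outer input = (K'⊕opad) ∥ inner = 34 5c 5c ∥ a3.
Outer hash (tag): sum = 52+92+92+163 = 399; mod 256 = 143 → 8f.

8f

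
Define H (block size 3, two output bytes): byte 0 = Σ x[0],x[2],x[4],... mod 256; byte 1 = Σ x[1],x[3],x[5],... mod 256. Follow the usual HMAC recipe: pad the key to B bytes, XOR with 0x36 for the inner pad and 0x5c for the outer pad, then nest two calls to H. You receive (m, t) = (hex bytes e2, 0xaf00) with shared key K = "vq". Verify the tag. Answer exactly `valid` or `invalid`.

invalid

Key "vq" = 76 71 is 2 bytes ≤ B = 3; zero-pad to 3 bytes: K' = 76 71 00.
K' ⊕ ipad = 40 47 36; K' ⊕ opad = 2a 2d 5c.
Inner hash: even-index sum = 118 mod 256 = 118; odd-index sum = 297 mod 256 = 41 → 76 29.
Outer hash (recomputed tag): even-index sum = 175 mod 256 = 175; odd-index sum = 163 mod 256 = 163 → af a3.
Recomputed tag = afa3; claimed = af00 → mismatch.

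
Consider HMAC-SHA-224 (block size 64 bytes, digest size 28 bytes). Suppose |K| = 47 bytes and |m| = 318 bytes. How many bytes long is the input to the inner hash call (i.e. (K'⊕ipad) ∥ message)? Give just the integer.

Key is 47 ≤ 64 bytes, zero-padded: |K'| = 64.
Inner input = (K'⊕ipad) ∥ m → 64 + 318 = 382 bytes.

382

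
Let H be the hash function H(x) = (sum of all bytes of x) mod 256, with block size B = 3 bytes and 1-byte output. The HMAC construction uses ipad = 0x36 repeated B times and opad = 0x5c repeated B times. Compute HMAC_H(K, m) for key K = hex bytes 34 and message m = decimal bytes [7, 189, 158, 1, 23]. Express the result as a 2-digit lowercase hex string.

Key hex bytes 34 is 1 byte ≤ B = 3; zero-pad to 3 bytes: K' = 34 00 00.
K' ⊕ ipad = 02 36 36.  K' ⊕ opad = 68 5c 5c.
Inner input = (K'⊕ipad) ∥ m = 02 36 36 ∥ 07 bd 9e 01 17.
Inner hash: sum = 2+54+54+7+189+158+1+23 = 488; mod 256 = 232 → e8.
Outer input = (K'⊕opad) ∥ inner = 68 5c 5c ∥ e8.
Outer hash (tag): sum = 104+92+92+232 = 520; mod 256 = 8 → 08.

08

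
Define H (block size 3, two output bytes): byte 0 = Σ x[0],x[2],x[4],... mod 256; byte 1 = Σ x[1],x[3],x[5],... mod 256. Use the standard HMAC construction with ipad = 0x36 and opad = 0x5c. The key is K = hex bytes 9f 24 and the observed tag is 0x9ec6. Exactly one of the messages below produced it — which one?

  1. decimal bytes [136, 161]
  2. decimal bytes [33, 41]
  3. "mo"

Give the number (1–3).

3

Key hex bytes 9f 24 is 2 bytes ≤ B = 3; zero-pad to 3 bytes: K' = 9f 24 00.
K' ⊕ ipad = a9 12 36; K' ⊕ opad = c3 78 5c.
m1: inner = H(a9 12 36 88 a1) = 80 9a; tag = H(c3 78 5c 80 9a) = b9f8
m2: inner = H(a9 12 36 21 29) = 08 33; tag = H(c3 78 5c 08 33) = 5280
m3: inner = H(a9 12 36 6d 6f) = 4e 7f; tag = H(c3 78 5c 4e 7f) = 9ec6 ← matches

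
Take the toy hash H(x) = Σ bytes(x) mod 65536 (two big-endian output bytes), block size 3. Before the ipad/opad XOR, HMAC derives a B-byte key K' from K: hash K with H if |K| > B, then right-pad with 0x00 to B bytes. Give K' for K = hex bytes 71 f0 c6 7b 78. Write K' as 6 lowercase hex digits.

031a00

|K| = 5 > B = 3, so first hash the key.
H(K): sum = 113+240+198+123+120 = 794 → 03 1a.
Zero-pad H(K) = 03 1a to 3 bytes: K' = 03 1a 00.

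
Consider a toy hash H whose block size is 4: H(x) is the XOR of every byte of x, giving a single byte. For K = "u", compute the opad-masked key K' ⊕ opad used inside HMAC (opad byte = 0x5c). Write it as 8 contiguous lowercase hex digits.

295c5c5c

Key "u" = 75 is 1 byte ≤ B = 4; zero-pad to 4 bytes: K' = 75 00 00 00.
XOR each byte with 0x5c: 75⊕5c=29, 00⊕5c=5c, 00⊕5c=5c, 00⊕5c=5c.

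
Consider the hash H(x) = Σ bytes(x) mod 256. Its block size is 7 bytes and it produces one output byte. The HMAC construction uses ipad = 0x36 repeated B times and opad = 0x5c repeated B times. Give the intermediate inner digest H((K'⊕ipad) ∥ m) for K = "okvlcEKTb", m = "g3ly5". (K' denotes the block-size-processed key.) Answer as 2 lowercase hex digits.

4b

Key "okvlcEKTb" = 6f 6b 76 6c 63 45 4b 54 62 is 9 bytes > B = 7, so hash it first: H(key) = 65, then zero-pad to 7 bytes: K' = 65 00 00 00 00 00 00.
K' ⊕ ipad = 53 36 36 36 36 36 36.
Inner input = 53 36 36 36 36 36 36 ∥ 67 33 6c 79 35.
Inner hash: sum = 83+54+54+54+54+54+54+103+51+108+121+53 = 843; mod 256 = 75 → 4b.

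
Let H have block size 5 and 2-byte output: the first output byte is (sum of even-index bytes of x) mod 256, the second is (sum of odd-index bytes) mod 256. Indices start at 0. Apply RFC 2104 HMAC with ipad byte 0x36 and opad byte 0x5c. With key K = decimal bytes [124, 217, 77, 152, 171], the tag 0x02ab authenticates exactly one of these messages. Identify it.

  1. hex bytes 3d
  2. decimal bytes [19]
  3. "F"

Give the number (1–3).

1

Key decimal bytes [124, 217, 77, 152, 171] = 7c d9 4d 98 ab is exactly B = 5 bytes: K' = 7c d9 4d 98 ab.
K' ⊕ ipad = 4a ef 7b ae 9d; K' ⊕ opad = 20 85 11 c4 f7.
m1: inner = H(4a ef 7b ae 9d 3d) = 62 da; tag = H(20 85 11 c4 f7 62 da) = 02ab ← matches
m2: inner = H(4a ef 7b ae 9d 13) = 62 b0; tag = H(20 85 11 c4 f7 62 b0) = d8ab
m3: inner = H(4a ef 7b ae 9d 46) = 62 e3; tag = H(20 85 11 c4 f7 62 e3) = 0bab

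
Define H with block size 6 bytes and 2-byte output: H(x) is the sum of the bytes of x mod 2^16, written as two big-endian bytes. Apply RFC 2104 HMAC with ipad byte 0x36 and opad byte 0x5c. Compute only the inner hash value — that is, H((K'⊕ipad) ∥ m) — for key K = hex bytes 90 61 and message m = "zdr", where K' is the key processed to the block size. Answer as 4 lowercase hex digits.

Key hex bytes 90 61 is 2 bytes ≤ B = 6; zero-pad to 6 bytes: K' = 90 61 00 00 00 00.
K' ⊕ ipad = a6 57 36 36 36 36.
Inner input = a6 57 36 36 36 36 ∥ 7a 64 72.
Inner hash: sum = 166+87+54+54+54+54+122+100+114 = 805 → 03 25.

0325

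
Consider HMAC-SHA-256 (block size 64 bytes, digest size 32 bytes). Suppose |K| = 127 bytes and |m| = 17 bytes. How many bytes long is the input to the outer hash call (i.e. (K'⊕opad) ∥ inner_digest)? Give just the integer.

Key is 127 > 64 bytes, so it is hashed to 32 bytes then zero-padded to 64: |K'| = 64.
Outer input = (K'⊕opad) ∥ H(inner) → 64 + 32 = 96 bytes.

96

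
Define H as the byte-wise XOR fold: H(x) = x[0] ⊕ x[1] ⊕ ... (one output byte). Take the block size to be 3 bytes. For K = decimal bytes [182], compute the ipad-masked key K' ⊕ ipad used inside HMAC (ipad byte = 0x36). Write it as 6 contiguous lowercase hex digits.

Key decimal bytes [182] = b6 is 1 byte ≤ B = 3; zero-pad to 3 bytes: K' = b6 00 00.
XOR each byte with 0x36: b6⊕36=80, 00⊕36=36, 00⊕36=36.

803636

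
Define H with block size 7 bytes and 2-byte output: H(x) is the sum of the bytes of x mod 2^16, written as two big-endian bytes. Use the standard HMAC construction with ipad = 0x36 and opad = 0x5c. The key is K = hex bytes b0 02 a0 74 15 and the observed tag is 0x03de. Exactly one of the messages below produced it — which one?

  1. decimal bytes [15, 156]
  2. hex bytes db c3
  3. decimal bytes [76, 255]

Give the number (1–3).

3

Key hex bytes b0 02 a0 74 15 is 5 bytes ≤ B = 7; zero-pad to 7 bytes: K' = b0 02 a0 74 15 00 00.
K' ⊕ ipad = 86 34 96 42 23 36 36; K' ⊕ opad = ec 5e fc 28 49 5c 5c.
m1: inner = H(86 34 96 42 23 36 36 0f 9c) = 02 cc; tag = H(ec 5e fc 28 49 5c 5c 02 cc) = 043d
m2: inner = H(86 34 96 42 23 36 36 db c3) = 03 bf; tag = H(ec 5e fc 28 49 5c 5c 03 bf) = 0431
m3: inner = H(86 34 96 42 23 36 36 4c ff) = 03 6c; tag = H(ec 5e fc 28 49 5c 5c 03 6c) = 03de ← matches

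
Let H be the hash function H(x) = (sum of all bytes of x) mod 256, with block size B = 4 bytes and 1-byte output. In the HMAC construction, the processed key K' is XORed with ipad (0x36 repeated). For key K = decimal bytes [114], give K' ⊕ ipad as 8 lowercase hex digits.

44363636

Key decimal bytes [114] = 72 is 1 byte ≤ B = 4; zero-pad to 4 bytes: K' = 72 00 00 00.
XOR each byte with 0x36: 72⊕36=44, 00⊕36=36, 00⊕36=36, 00⊕36=36.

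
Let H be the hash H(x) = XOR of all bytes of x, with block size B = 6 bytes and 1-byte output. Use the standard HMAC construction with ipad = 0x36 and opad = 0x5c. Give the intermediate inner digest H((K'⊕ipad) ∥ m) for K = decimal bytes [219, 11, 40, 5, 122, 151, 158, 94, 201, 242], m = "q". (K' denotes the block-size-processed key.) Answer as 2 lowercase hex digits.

Key decimal bytes [219, 11, 40, 5, 122, 151, 158, 94, 201, 242] = db 0b 28 05 7a 97 9e 5e c9 f2 is 10 bytes > B = 6, so hash it first: H(key) = eb, then zero-pad to 6 bytes: K' = eb 00 00 00 00 00.
K' ⊕ ipad = dd 36 36 36 36 36.
Inner input = dd 36 36 36 36 36 ∥ 71.
Inner hash: XOR dd⊕36⊕36⊕36⊕36⊕36⊕71 = 9a.

9a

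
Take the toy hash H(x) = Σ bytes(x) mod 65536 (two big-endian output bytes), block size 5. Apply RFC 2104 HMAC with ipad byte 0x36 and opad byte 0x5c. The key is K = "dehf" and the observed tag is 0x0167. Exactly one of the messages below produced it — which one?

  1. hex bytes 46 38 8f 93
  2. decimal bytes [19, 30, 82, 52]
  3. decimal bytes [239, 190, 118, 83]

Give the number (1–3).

1

Key "dehf" = 64 65 68 66 is 4 bytes ≤ B = 5; zero-pad to 5 bytes: K' = 64 65 68 66 00.
K' ⊕ ipad = 52 53 5e 50 36; K' ⊕ opad = 38 39 34 3a 5c.
m1: inner = H(52 53 5e 50 36 46 38 8f 93) = 03 29; tag = H(38 39 34 3a 5c 03 29) = 0167 ← matches
m2: inner = H(52 53 5e 50 36 13 1e 52 34) = 02 40; tag = H(38 39 34 3a 5c 02 40) = 017d
m3: inner = H(52 53 5e 50 36 ef be 76 53) = 03 ff; tag = H(38 39 34 3a 5c 03 ff) = 023d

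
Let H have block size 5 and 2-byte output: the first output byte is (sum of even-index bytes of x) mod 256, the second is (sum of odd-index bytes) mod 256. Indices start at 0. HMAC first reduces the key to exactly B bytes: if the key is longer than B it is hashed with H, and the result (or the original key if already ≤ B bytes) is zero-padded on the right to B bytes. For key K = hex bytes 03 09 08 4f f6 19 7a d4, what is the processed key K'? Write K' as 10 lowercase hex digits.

|K| = 8 > B = 5, so first hash the key.
H(K): even-index sum = 379 mod 256 = 123; odd-index sum = 325 mod 256 = 69 → 7b 45.
Zero-pad H(K) = 7b 45 to 5 bytes: K' = 7b 45 00 00 00.

7b45000000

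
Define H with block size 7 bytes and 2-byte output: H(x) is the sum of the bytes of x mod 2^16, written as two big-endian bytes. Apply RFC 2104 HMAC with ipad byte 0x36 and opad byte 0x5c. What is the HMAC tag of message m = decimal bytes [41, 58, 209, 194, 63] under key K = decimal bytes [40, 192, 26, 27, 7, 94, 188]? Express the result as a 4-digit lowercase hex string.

Key decimal bytes [40, 192, 26, 27, 7, 94, 188] = 28 c0 1a 1b 07 5e bc is exactly B = 7 bytes: K' = 28 c0 1a 1b 07 5e bc.
K' ⊕ ipad = 1e f6 2c 2d 31 68 8a.  K' ⊕ opad = 74 9c 46 47 5b 02 e0.
Inner input = (K'⊕ipad) ∥ m = 1e f6 2c 2d 31 68 8a ∥ 29 3a d1 c2 3f.
Inner hash: sum = 30+246+44+45+49+104+138+41+58+209+194+63 = 1221 → 04 c5.
Outer input = (K'⊕opad) ∥ inner = 74 9c 46 47 5b 02 e0 ∥ 04 c5.
Outer hash (tag): sum = 116+156+70+71+91+2+224+4+197 = 931 → 03 a3.

03a3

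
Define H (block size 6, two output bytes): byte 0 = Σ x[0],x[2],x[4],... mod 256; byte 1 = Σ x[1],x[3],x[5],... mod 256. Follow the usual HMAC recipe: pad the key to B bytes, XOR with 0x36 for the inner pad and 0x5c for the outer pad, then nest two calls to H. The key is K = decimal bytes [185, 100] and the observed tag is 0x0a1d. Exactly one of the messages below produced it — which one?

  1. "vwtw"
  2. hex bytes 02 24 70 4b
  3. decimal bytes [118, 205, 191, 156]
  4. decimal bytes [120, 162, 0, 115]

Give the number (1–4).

2

Key decimal bytes [185, 100] = b9 64 is 2 bytes ≤ B = 6; zero-pad to 6 bytes: K' = b9 64 00 00 00 00.
K' ⊕ ipad = 8f 52 36 36 36 36; K' ⊕ opad = e5 38 5c 5c 5c 5c.
m1: inner = H(8f 52 36 36 36 36 76 77 74 77) = e5 ac; tag = H(e5 38 5c 5c 5c 5c e5 ac) = 829c
m2: inner = H(8f 52 36 36 36 36 02 24 70 4b) = 6d 2d; tag = H(e5 38 5c 5c 5c 5c 6d 2d) = 0a1d ← matches
m3: inner = H(8f 52 36 36 36 36 76 cd bf 9c) = 30 27; tag = H(e5 38 5c 5c 5c 5c 30 27) = cd17
m4: inner = H(8f 52 36 36 36 36 78 a2 00 73) = 73 d3; tag = H(e5 38 5c 5c 5c 5c 73 d3) = 10c3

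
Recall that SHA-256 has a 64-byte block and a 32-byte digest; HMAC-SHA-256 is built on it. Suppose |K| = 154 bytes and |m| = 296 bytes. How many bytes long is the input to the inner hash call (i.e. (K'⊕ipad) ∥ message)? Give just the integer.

360

Key is 154 > 64 bytes, so it is hashed to 32 bytes then zero-padded to 64: |K'| = 64.
Inner input = (K'⊕ipad) ∥ m → 64 + 296 = 360 bytes.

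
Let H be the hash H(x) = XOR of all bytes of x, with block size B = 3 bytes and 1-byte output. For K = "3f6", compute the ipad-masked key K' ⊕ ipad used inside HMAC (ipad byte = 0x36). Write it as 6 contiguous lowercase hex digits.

055000

Key "3f6" = 33 66 36 is exactly B = 3 bytes: K' = 33 66 36.
XOR each byte with 0x36: 33⊕36=05, 66⊕36=50, 36⊕36=00.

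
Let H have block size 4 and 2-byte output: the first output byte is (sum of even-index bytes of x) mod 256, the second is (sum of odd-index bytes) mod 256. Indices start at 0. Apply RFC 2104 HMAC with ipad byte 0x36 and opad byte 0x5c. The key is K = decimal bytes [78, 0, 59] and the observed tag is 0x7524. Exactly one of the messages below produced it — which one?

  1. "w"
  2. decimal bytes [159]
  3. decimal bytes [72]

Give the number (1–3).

1

Key decimal bytes [78, 0, 59] = 4e 00 3b is 3 bytes ≤ B = 4; zero-pad to 4 bytes: K' = 4e 00 3b 00.
K' ⊕ ipad = 78 36 0d 36; K' ⊕ opad = 12 5c 67 5c.
m1: inner = H(78 36 0d 36 77) = fc 6c; tag = H(12 5c 67 5c fc 6c) = 7524 ← matches
m2: inner = H(78 36 0d 36 9f) = 24 6c; tag = H(12 5c 67 5c 24 6c) = 9d24
m3: inner = H(78 36 0d 36 48) = cd 6c; tag = H(12 5c 67 5c cd 6c) = 4624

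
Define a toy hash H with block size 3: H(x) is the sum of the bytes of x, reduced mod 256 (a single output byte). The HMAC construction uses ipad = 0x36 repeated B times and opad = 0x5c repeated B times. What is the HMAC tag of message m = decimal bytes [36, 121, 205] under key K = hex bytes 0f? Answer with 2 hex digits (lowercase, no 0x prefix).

Key hex bytes 0f is 1 byte ≤ B = 3; zero-pad to 3 bytes: K' = 0f 00 00.
K' ⊕ ipad = 39 36 36.  K' ⊕ opad = 53 5c 5c.
Inner input = (K'⊕ipad) ∥ m = 39 36 36 ∥ 24 79 cd.
Inner hash: sum = 57+54+54+36+121+205 = 527; mod 256 = 15 → 0f.
Outer input = (K'⊕opad) ∥ inner = 53 5c 5c ∥ 0f.
Outer hash (tag): sum = 83+92+92+15 = 282; mod 256 = 26 → 1a.

1a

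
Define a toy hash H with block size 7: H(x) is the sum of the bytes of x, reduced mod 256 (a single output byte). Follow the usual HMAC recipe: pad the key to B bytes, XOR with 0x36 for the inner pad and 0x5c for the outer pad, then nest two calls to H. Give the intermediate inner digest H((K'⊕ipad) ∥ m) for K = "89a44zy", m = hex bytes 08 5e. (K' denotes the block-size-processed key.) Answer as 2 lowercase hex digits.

79

Key "89a44zy" = 38 39 61 34 34 7a 79 is exactly B = 7 bytes: K' = 38 39 61 34 34 7a 79.
K' ⊕ ipad = 0e 0f 57 02 02 4c 4f.
Inner input = 0e 0f 57 02 02 4c 4f ∥ 08 5e.
Inner hash: sum = 14+15+87+2+2+76+79+8+94 = 377; mod 256 = 121 → 79.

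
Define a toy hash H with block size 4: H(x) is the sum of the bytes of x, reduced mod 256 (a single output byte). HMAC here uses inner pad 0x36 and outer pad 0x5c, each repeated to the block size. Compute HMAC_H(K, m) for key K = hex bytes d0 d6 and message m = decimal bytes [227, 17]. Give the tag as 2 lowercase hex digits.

Key hex bytes d0 d6 is 2 bytes ≤ B = 4; zero-pad to 4 bytes: K' = d0 d6 00 00.
K' ⊕ ipad = e6 e0 36 36.  K' ⊕ opad = 8c 8a 5c 5c.
Inner input = (K'⊕ipad) ∥ m = e6 e0 36 36 ∥ e3 11.
Inner hash: sum = 230+224+54+54+227+17 = 806; mod 256 = 38 → 26.
Outer input = (K'⊕opad) ∥ inner = 8c 8a 5c 5c ∥ 26.
Outer hash (tag): sum = 140+138+92+92+38 = 500; mod 256 = 244 → f4.

f4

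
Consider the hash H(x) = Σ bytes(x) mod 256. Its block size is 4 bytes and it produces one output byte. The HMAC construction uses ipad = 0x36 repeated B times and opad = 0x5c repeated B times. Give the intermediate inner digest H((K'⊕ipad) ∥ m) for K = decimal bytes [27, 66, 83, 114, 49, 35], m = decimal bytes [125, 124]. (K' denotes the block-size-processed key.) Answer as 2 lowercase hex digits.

Key decimal bytes [27, 66, 83, 114, 49, 35] = 1b 42 53 72 31 23 is 6 bytes > B = 4, so hash it first: H(key) = 76, then zero-pad to 4 bytes: K' = 76 00 00 00.
K' ⊕ ipad = 40 36 36 36.
Inner input = 40 36 36 36 ∥ 7d 7c.
Inner hash: sum = 64+54+54+54+125+124 = 475; mod 256 = 219 → db.

db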